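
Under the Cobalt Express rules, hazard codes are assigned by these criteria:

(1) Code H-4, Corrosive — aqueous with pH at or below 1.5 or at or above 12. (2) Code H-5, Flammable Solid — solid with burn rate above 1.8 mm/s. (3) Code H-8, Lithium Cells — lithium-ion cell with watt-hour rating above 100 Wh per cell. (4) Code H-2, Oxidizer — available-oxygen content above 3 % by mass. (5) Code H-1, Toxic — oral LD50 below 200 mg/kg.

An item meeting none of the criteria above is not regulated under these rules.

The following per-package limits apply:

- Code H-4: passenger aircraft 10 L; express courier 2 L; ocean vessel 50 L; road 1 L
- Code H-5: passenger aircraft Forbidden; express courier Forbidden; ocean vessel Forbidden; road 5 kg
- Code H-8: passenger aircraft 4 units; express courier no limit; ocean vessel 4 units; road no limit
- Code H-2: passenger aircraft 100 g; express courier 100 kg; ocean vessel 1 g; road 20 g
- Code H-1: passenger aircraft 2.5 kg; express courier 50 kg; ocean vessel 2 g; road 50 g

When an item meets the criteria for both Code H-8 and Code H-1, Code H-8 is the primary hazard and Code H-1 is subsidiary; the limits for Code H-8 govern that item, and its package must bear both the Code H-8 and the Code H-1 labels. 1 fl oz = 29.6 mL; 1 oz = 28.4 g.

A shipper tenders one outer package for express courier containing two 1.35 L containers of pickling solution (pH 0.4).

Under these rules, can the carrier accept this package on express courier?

pH 0.4 meets the Code H-4 criterion (Corrosive), so the pickling solution is Code H-4.
Code H-4 quantity: two 1.35 L containers = 2.7 L.
That exceeds the Code H-4 express courier limit of 2 L.

No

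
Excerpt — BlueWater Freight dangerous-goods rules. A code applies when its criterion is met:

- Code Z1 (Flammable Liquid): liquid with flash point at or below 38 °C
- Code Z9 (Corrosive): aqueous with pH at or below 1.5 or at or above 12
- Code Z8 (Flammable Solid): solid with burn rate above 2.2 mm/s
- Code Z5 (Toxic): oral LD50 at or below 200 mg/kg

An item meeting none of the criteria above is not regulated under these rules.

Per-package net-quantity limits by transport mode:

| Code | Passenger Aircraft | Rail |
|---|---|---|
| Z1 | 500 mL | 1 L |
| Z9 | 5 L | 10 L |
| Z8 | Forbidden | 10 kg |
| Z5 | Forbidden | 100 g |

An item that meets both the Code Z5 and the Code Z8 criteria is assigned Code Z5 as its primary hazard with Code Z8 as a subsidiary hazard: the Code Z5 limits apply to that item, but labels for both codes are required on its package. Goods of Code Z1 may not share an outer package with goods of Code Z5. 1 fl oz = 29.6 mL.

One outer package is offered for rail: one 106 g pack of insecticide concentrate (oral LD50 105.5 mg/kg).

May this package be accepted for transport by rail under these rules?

Insecticide concentrate: oral LD50 105.5 mg/kg ≤ 200 mg/kg → Code Z5 (Toxic).
Code Z5 quantity: 106 g.
That exceeds the Code Z5 rail limit of 100 g.

No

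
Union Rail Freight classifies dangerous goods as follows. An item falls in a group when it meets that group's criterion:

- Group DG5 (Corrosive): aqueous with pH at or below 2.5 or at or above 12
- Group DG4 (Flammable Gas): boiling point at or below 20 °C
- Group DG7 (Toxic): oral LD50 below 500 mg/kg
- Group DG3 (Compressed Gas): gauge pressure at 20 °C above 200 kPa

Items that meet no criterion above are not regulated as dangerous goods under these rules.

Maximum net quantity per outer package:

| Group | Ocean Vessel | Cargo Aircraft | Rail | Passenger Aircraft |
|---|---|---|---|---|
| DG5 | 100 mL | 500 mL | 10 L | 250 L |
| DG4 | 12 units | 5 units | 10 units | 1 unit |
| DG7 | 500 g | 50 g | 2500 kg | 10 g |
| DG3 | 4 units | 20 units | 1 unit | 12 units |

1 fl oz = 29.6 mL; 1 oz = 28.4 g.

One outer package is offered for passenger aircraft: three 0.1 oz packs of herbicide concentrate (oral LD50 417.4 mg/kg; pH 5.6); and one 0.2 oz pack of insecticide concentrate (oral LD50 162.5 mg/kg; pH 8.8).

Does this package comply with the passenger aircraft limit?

With oral LD50 417.4 mg/kg (< 500 mg/kg), the herbicide concentrate falls in Group DG7.
The insecticide concentrate has oral LD50 162.5 mg/kg, which is < 500 mg/kg, so it is Group DG7 (Toxic).
Group DG7 net quantity: (three 0.1 oz packs = 8.52 g) + (one 0.2 oz pack = 5.68 g) = 14.2 g.
14.2 g exceeds the passenger aircraft limit of 10 g for Group DG7.

No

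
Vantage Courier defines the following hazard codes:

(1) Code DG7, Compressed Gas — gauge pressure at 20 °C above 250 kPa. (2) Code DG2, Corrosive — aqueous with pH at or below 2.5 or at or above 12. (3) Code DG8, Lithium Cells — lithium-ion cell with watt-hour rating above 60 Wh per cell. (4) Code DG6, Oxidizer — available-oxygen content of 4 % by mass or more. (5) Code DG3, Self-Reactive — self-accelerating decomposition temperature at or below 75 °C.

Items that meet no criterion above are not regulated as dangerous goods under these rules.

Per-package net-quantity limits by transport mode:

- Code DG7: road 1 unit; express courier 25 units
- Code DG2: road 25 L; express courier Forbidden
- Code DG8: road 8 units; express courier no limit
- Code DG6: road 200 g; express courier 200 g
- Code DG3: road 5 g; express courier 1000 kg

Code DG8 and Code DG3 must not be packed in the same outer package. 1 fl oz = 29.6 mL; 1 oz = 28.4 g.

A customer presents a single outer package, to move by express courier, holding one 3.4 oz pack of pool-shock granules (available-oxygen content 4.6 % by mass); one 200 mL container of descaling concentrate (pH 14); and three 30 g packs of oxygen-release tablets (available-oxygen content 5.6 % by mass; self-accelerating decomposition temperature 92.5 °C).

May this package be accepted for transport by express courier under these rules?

Available-oxygen content 4.6 % by mass meets the Code DG6 criterion (Oxidizer), so the pool-shock granules are Code DG6.
pH 14 meets the Code DG2 criterion (Corrosive), so the descaling concentrate is Code DG2.
The oxygen-release tablets have available-oxygen content 5.6 % by mass, which is ≥ 4 % by mass, so they are Code DG6 (Oxidizer).
Code DG6 net quantity: (one 3.4 oz pack = 96.56 g) + (three 30 g packs = 90 g) = 186.56 g.
186.56 g is within the express courier limit of 200 g for Code DG6.
Code DG2 quantity: 200 mL.
By express courier, Code DG2 is Forbidden regardless of quantity.
The segregation rule (Code DG8 with Code DG3) does not apply to Code DG6 with Code DG2.

No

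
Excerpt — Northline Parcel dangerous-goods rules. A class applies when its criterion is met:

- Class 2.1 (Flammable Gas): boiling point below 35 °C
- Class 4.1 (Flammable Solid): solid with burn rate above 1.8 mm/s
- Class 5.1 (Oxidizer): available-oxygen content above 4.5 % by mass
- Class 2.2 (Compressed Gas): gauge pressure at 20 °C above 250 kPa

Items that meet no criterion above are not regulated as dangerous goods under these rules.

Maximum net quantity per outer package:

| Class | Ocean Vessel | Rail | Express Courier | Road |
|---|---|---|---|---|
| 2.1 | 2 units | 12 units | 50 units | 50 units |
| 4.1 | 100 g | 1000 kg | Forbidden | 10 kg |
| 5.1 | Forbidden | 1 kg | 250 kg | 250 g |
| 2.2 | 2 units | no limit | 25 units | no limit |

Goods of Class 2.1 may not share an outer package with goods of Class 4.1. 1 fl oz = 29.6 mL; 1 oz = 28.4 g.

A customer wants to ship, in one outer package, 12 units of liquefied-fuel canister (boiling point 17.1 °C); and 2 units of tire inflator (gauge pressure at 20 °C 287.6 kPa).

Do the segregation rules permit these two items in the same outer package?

Boiling point 17.1 °C meets the Class 2.1 criterion (Flammable Gas), so the liquefied-fuel canister is Class 2.1.
The tire inflator has gauge pressure at 20 °C 287.6 kPa, which is > 250 kPa, so it is Class 2.2 (Compressed Gas).
No segregation rule bars Class 2.1 with Class 2.2.

Yes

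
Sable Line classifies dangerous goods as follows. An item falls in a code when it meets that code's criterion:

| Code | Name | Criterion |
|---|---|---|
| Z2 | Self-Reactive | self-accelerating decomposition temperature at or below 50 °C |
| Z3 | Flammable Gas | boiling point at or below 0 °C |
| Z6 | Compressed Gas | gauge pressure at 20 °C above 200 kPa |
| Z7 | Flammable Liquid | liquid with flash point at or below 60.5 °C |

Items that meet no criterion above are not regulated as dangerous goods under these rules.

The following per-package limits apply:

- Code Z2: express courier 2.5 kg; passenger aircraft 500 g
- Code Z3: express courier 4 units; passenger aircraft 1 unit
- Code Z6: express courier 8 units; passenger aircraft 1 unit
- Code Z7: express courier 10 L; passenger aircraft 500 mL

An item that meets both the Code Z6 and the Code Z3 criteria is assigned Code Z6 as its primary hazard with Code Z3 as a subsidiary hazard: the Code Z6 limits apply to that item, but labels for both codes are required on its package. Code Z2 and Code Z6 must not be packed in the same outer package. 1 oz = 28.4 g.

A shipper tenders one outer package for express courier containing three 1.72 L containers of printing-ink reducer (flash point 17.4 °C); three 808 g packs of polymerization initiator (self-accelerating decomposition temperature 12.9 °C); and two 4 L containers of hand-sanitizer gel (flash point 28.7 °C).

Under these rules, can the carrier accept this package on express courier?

Flash point 17.4 °C meets the Code Z7 criterion (Flammable Liquid), so the printing-ink reducer is Code Z7.
With self-accelerating decomposition temperature 12.9 °C (≤ 50 °C), the polymerization initiator falls in Code Z2.
The hand-sanitizer gel has flash point 28.7 °C, which is ≤ 60.5 °C, so it is Code Z7 (Flammable Liquid).
Code Z2 quantity: three 808 g packs = 2.424 kg.
2.424 kg is within the express courier limit of 2.5 kg for Code Z2.
Code Z7 net quantity: (three 1.72 L containers = 5.16 L) + (two 4 L containers = 8 L) = 13.16 L.
13.16 L > 10 L (express courier limit, Code Z7) — over the limit.
The segregation rule (Code Z2 with Code Z6) does not apply to Code Z2 with Code Z7.

No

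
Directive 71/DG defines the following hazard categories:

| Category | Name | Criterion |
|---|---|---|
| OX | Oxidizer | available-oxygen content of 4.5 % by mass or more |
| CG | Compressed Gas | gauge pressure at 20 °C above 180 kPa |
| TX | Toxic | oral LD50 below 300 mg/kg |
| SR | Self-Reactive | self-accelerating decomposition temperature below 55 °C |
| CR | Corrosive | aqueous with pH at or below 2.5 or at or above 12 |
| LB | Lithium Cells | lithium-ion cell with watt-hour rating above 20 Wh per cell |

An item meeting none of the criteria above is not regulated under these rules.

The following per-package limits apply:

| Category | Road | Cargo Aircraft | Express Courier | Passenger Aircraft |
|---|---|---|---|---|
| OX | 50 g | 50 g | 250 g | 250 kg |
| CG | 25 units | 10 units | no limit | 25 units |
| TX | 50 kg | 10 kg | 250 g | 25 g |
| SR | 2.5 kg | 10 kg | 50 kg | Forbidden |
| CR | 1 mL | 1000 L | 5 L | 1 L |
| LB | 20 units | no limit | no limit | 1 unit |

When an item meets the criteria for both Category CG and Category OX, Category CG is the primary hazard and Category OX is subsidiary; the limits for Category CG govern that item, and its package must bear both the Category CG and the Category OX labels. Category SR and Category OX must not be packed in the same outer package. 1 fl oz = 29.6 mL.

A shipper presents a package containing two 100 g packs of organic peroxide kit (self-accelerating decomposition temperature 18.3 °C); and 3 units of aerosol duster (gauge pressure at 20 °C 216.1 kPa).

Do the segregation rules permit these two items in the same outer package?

Organic peroxide kit: self-accelerating decomposition temperature 18.3 °C < 55 °C → Category SR (Self-Reactive).
Aerosol duster: gauge pressure at 20 °C 216.1 kPa > 180 kPa → Category CG (Compressed Gas).
No segregation rule bars Category SR with Category CG.

Yes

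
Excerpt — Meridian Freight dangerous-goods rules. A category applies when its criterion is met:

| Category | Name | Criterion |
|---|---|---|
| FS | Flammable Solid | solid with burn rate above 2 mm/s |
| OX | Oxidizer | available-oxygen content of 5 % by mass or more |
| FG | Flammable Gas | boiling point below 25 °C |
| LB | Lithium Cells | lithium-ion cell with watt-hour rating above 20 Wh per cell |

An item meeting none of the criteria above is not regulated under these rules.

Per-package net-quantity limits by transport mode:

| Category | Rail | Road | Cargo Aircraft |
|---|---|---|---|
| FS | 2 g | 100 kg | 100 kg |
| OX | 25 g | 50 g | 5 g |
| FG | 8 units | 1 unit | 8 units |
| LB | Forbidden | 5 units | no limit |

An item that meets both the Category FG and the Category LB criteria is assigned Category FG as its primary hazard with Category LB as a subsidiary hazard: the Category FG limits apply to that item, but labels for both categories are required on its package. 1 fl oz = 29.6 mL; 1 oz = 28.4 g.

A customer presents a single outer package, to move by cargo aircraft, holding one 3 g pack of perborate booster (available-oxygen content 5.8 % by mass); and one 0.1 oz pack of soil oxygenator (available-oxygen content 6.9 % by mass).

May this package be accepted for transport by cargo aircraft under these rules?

No

Available-oxygen content 5.8 % by mass meets the Category OX criterion (Oxidizer), so the perborate booster is Category OX.
Soil oxygenator: available-oxygen content 6.9 % by mass ≥ 5 % by mass → Category OX (Oxidizer).
Total Category OX: 3 g + (one 0.1 oz pack = 2.84 g) = 5.84 g.
5.84 g > 5 g (cargo aircraft limit, Category OX) — over the limit.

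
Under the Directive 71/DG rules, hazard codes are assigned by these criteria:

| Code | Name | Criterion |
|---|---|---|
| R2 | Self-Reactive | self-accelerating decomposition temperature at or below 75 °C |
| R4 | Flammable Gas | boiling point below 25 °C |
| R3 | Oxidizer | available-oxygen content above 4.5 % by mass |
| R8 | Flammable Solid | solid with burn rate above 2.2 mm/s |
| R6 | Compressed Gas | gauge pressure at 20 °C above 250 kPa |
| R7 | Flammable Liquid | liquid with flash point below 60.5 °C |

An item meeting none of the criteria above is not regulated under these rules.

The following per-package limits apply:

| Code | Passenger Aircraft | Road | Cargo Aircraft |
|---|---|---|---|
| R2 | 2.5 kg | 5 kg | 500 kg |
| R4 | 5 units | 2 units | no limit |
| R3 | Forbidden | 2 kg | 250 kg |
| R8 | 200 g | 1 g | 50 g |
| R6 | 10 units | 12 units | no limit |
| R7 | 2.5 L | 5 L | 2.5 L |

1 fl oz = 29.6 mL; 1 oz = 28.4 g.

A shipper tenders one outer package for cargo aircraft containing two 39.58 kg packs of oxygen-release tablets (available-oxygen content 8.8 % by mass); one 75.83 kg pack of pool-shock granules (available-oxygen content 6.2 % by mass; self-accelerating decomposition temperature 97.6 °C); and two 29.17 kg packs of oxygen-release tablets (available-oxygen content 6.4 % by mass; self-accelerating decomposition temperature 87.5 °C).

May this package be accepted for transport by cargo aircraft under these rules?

The oxygen-release tablets have available-oxygen content 8.8 % by mass, which is > 4.5 % by mass, so they are Code R3 (Oxidizer).
Pool-shock granules: available-oxygen content 6.2 % by mass > 4.5 % by mass → Code R3 (Oxidizer).
Oxygen-release tablets: available-oxygen content 6.4 % by mass > 4.5 % by mass → Code R3 (Oxidizer).
Total Code R3: (two 39.58 kg packs = 79.16 kg) + 75.83 kg + (two 29.17 kg packs = 58.34 kg) = 213.33 kg.
213.33 kg is within the cargo aircraft limit of 250 kg for Code R3.

Yes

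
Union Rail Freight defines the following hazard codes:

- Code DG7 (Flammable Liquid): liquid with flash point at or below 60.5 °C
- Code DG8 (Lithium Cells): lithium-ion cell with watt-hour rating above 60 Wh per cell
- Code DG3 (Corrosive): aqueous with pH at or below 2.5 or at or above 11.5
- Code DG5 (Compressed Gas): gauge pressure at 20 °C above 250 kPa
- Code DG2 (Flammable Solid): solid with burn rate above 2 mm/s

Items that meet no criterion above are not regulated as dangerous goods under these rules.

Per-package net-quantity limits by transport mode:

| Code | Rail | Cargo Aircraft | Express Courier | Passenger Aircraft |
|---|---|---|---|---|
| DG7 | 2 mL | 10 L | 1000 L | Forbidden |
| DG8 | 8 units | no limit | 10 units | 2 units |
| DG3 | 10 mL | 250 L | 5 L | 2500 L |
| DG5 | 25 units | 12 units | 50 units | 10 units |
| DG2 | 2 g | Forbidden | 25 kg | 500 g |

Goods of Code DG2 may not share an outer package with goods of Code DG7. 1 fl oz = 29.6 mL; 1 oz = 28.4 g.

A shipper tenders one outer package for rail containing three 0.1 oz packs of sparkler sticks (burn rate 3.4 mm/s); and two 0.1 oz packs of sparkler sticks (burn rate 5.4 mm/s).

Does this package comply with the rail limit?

No

The sparkler sticks have burn rate 3.4 mm/s, which is > 2 mm/s, so they are Code DG2 (Flammable Solid).
The sparkler sticks have burn rate 5.4 mm/s, which is > 2 mm/s, so they are Code DG2 (Flammable Solid).
Code DG2 net quantity: (three 0.1 oz packs = 8.52 g) + (two 0.1 oz packs = 5.68 g) = 14.2 g.
14.2 g exceeds the rail limit of 2 g for Code DG2.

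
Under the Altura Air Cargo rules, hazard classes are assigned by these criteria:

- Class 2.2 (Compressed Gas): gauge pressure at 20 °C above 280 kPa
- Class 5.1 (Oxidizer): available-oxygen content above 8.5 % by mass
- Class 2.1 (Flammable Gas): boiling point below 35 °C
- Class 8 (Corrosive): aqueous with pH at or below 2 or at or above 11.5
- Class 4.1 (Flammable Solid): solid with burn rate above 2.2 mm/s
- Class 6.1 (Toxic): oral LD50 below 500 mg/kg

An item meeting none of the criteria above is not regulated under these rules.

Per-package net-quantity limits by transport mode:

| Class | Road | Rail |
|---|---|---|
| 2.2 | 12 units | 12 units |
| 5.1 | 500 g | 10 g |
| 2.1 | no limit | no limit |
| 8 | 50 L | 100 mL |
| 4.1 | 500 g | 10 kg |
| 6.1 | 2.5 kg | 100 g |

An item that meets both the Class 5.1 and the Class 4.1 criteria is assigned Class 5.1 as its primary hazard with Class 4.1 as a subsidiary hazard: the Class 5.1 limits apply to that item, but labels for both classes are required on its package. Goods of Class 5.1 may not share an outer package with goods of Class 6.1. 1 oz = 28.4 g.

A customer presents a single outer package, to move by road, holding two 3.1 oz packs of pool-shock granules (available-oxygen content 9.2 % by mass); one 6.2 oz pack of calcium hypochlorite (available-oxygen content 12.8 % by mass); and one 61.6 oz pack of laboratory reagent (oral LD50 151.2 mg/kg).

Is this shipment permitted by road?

No

Pool-shock granules: available-oxygen content 9.2 % by mass > 8.5 % by mass → Class 5.1 (Oxidizer).
Available-oxygen content 12.8 % by mass meets the Class 5.1 criterion (Oxidizer), so the calcium hypochlorite is Class 5.1.
Laboratory reagent: oral LD50 151.2 mg/kg < 500 mg/kg → Class 6.1 (Toxic).
Total Class 5.1: (two 3.1 oz packs = 176.08 g) + (one 6.2 oz pack = 176.08 g) = 352.16 g.
352.16 g ≤ 500 g (road limit, Class 5.1) — within limit.
Class 6.1 quantity: one 61.6 oz pack = 1749.44 g.
That is within the Class 6.1 road limit of 2.5 kg.
Class 5.1 and Class 6.1 may not share an outer package.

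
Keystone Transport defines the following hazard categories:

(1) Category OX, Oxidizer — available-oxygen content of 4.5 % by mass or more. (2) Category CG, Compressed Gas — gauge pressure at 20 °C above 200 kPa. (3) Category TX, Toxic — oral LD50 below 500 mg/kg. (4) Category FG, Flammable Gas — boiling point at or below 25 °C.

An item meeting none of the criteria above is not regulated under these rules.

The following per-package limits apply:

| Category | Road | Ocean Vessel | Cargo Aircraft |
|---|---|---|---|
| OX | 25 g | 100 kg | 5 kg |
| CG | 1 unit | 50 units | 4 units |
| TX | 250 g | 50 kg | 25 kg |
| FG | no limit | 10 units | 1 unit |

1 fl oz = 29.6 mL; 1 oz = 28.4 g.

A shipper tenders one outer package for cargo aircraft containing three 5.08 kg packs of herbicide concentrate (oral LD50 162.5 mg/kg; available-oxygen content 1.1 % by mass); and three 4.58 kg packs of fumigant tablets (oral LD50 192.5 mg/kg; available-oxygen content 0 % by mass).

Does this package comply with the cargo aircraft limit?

The herbicide concentrate has oral LD50 162.5 mg/kg, which is < 500 mg/kg, so it is Category TX (Toxic).
Fumigant tablets: oral LD50 192.5 mg/kg < 500 mg/kg → Category TX (Toxic).
Category TX net quantity: (three 5.08 kg packs = 15.24 kg) + (three 4.58 kg packs = 13.74 kg) = 28.98 kg.
28.98 kg exceeds the cargo aircraft limit of 25 kg for Category TX.

No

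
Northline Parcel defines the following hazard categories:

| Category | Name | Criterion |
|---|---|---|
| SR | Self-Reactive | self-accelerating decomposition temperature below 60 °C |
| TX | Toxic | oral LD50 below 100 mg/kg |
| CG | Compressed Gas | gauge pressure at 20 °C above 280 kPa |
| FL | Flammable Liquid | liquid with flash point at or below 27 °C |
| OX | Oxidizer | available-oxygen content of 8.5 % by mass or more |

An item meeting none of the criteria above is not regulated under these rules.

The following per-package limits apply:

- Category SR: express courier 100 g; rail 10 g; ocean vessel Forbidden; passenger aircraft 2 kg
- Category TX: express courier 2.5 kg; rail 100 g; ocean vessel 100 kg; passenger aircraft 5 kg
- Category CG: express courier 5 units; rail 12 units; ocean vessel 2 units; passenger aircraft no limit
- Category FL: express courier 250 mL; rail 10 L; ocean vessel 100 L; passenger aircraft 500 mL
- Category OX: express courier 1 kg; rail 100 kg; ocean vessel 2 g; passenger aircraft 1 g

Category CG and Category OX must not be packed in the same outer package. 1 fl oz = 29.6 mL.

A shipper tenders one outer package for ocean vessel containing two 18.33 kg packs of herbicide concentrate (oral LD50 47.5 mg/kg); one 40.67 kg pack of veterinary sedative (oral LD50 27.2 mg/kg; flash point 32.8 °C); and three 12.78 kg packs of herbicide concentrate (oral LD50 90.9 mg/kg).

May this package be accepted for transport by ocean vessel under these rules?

No

The herbicide concentrate has oral LD50 47.5 mg/kg, which is < 100 mg/kg, so it is Category TX (Toxic).
The veterinary sedative has oral LD50 27.2 mg/kg, which is < 100 mg/kg, so it is Category TX (Toxic).
With oral LD50 90.9 mg/kg (< 100 mg/kg), the herbicide concentrate falls in Category TX.
Category TX net quantity: (two 18.33 kg packs = 36.66 kg) + 40.67 kg + (three 12.78 kg packs = 38.34 kg) = 115.67 kg.
115.67 kg exceeds the ocean vessel limit of 100 kg for Category TX.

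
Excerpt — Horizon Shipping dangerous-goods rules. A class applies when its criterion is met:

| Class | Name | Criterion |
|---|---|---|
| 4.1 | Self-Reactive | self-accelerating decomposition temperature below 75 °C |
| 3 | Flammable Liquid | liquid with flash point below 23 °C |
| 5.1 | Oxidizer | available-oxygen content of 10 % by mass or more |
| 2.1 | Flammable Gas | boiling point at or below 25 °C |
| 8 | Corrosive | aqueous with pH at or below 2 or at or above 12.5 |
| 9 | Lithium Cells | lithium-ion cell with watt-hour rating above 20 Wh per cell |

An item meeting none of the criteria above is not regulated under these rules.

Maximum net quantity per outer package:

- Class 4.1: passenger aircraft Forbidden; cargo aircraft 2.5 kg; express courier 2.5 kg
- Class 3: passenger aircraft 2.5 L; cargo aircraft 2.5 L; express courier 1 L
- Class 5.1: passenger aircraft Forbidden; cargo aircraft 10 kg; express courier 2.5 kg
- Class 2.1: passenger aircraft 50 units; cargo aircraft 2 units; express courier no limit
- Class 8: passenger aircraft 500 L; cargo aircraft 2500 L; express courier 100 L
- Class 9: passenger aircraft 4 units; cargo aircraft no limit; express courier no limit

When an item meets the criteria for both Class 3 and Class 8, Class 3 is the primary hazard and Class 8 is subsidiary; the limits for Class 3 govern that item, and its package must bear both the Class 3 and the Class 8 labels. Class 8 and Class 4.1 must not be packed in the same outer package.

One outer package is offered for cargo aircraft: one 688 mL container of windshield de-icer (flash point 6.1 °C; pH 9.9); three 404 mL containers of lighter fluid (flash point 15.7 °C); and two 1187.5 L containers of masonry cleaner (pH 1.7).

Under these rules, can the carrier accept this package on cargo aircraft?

Yes

Windshield de-icer: flash point 6.1 °C < 23 °C → Class 3 (Flammable Liquid).
Flash point 15.7 °C meets the Class 3 criterion (Flammable Liquid), so the lighter fluid is Class 3.
With pH 1.7 (≤ 2), the masonry cleaner falls in Class 8.
Class 3 net quantity: 688 mL + (three 404 mL containers = 1.212 L) = 1.9 L.
That is within the Class 3 cargo aircraft limit of 2.5 L.
Class 8 quantity: two 1187.5 L containers = 2375 L.
That is within the Class 8 cargo aircraft limit of 2500 L.
The segregation rule (Class 8 with Class 4.1) does not apply to Class 3 with Class 8.
Every hazard class is within its cargo aircraft limit and no segregation rule is violated.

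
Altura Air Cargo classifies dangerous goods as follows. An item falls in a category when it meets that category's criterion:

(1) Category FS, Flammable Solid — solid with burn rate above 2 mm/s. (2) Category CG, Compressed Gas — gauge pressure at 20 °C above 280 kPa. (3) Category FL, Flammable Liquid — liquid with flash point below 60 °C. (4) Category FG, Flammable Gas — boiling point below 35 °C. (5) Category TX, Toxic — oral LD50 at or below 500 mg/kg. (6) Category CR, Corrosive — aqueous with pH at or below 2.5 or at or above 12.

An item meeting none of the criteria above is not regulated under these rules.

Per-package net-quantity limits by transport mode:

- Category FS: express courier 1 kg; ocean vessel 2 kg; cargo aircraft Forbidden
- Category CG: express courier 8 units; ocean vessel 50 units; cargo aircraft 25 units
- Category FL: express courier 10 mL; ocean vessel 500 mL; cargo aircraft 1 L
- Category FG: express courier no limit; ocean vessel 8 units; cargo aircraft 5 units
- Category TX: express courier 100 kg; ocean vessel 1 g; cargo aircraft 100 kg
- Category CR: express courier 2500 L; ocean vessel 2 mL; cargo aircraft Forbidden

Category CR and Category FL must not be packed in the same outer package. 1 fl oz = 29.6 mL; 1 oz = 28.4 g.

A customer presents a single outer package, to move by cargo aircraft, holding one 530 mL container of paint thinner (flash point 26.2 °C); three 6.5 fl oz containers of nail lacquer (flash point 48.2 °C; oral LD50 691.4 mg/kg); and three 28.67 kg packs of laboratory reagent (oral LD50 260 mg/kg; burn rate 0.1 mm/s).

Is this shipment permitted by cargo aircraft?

The paint thinner has flash point 26.2 °C, which is < 60 °C, so it is Category FL (Flammable Liquid).
The nail lacquer has flash point 48.2 °C, which is < 60 °C, so it is Category FL (Flammable Liquid).
Oral LD50 260 mg/kg meets the Category TX criterion (Toxic), so the laboratory reagent is Category TX.
Total Category FL: 530 mL + (three 6.5 fl oz containers = 577.2 mL) = 1107.2 mL.
1107.2 mL exceeds the cargo aircraft limit of 1 L for Category FL.
Category TX quantity: three 28.67 kg packs = 86.01 kg.
86.01 kg is within the cargo aircraft limit of 100 kg for Category TX.
The segregation rule (Category CR with Category FL) does not apply to Category FL with Category TX.

No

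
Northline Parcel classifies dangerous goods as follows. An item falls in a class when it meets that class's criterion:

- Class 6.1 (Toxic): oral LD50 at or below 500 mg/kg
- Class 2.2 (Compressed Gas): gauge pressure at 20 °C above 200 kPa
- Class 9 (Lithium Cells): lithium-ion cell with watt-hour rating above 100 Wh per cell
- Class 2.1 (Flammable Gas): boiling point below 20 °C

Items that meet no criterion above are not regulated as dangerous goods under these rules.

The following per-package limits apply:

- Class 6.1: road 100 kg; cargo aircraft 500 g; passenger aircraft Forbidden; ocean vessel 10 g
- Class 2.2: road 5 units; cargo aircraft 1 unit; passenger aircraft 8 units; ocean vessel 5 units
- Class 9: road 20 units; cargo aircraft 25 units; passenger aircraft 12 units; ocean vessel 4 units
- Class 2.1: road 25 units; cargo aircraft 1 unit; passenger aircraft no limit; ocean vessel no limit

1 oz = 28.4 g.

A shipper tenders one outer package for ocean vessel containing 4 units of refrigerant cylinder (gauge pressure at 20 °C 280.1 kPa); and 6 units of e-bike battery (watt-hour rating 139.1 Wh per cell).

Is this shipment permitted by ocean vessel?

No

With gauge pressure at 20 °C 280.1 kPa (> 200 kPa), the refrigerant cylinder falls in Class 2.2.
Watt-hour rating 139.1 Wh per cell meets the Class 9 criterion (Lithium Cells), so the e-bike battery is Class 9.
Class 2.2 quantity: 4 units.
4 units is within the ocean vessel limit of 5 units for Class 2.2.
Class 9 quantity: 6 units.
6 units > 4 units (ocean vessel limit, Class 9) — over the limit.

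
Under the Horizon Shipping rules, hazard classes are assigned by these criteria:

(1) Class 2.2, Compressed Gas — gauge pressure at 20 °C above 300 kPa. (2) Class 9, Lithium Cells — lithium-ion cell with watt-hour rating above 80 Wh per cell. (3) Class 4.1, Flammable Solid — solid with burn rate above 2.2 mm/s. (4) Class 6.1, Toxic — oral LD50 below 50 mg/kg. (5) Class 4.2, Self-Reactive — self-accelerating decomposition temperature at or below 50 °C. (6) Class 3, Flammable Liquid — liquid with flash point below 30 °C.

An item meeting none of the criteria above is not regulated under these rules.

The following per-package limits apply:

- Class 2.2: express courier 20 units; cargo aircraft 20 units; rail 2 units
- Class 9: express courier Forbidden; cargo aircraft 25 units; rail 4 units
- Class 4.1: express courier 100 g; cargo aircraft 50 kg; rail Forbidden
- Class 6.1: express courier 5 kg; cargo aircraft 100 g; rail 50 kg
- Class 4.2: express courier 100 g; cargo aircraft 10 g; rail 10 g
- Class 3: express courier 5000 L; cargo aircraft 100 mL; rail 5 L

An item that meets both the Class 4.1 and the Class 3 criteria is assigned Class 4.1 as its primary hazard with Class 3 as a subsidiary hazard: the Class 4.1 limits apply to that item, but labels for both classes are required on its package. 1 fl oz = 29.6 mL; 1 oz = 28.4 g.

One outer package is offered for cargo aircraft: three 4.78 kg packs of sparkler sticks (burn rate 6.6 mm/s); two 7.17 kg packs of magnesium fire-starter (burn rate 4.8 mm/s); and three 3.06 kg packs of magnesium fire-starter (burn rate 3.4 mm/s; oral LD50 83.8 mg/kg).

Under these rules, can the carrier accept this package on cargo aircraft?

Yes

The sparkler sticks have burn rate 6.6 mm/s, which is > 2.2 mm/s, so they are Class 4.1 (Flammable Solid).
With burn rate 4.8 mm/s (> 2.2 mm/s), the magnesium fire-starter falls in Class 4.1.
Burn rate 3.4 mm/s meets the Class 4.1 criterion (Flammable Solid), so the magnesium fire-starter is Class 4.1.
Class 4.1 net quantity: (three 4.78 kg packs = 14.34 kg) + (two 7.17 kg packs = 14.34 kg) + (three 3.06 kg packs = 9.18 kg) = 37.86 kg.
37.86 kg ≤ 50 kg (cargo aircraft limit, Class 4.1) — within limit.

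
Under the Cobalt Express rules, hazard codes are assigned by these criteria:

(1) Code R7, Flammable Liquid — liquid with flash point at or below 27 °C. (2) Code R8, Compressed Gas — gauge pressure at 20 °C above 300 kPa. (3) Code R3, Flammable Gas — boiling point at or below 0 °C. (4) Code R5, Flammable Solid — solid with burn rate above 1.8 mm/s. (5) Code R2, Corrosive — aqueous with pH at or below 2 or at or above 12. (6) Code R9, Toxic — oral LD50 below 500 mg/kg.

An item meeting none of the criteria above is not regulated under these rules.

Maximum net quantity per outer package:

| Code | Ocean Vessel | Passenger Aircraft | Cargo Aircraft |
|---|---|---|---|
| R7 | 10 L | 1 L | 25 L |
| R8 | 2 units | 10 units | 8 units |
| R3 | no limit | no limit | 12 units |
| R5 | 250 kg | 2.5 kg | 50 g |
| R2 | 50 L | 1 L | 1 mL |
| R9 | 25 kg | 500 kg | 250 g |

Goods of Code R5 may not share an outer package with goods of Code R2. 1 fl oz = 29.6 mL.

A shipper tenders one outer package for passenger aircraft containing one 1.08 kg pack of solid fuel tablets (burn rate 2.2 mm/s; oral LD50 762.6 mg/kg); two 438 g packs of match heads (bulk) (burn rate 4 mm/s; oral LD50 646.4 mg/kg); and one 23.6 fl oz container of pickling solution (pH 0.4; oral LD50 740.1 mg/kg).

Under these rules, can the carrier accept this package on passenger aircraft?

The solid fuel tablets have burn rate 2.2 mm/s, which is > 1.8 mm/s, so they are Code R5 (Flammable Solid).
Match heads (bulk): burn rate 4 mm/s > 1.8 mm/s → Code R5 (Flammable Solid).
pH 0.4 meets the Code R2 criterion (Corrosive), so the pickling solution is Code R2.
Total Code R5: 1.08 kg + (two 438 g packs = 876 g) = 1.956 kg.
1.956 kg ≤ 2.5 kg (passenger aircraft limit, Code R5) — within limit.
Code R2 quantity: one 23.6 fl oz container = 698.56 mL.
That is within the Code R2 passenger aircraft limit of 1 L.
Code R5 and Code R2 may not share an outer package.

No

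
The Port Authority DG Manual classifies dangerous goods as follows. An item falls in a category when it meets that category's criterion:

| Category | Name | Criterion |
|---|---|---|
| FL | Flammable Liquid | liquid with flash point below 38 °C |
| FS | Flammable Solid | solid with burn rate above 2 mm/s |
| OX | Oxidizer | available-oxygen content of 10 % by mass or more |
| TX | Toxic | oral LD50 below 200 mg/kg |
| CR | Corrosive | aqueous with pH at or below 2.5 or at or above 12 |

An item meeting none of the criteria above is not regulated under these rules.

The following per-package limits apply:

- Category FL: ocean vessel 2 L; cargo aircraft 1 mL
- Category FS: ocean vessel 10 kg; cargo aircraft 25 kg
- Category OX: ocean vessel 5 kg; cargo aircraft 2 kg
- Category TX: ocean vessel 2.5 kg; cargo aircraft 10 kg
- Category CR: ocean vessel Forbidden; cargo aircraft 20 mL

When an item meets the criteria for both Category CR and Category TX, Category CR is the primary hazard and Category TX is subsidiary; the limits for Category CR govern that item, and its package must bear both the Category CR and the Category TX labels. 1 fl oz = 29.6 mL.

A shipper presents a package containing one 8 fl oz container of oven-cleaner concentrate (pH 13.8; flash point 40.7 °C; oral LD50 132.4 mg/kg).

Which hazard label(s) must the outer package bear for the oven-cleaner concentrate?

Category CR and TX

The oven-cleaner concentrate has pH 13.8, which is ≥ 12, so it is Category CR (Corrosive).
With oral LD50 132.4 mg/kg (< 200 mg/kg), the oven-cleaner concentrate falls in Category TX.
By the precedence rule Category CR is primary and Category TX is subsidiary, and that rule requires both labels on the package.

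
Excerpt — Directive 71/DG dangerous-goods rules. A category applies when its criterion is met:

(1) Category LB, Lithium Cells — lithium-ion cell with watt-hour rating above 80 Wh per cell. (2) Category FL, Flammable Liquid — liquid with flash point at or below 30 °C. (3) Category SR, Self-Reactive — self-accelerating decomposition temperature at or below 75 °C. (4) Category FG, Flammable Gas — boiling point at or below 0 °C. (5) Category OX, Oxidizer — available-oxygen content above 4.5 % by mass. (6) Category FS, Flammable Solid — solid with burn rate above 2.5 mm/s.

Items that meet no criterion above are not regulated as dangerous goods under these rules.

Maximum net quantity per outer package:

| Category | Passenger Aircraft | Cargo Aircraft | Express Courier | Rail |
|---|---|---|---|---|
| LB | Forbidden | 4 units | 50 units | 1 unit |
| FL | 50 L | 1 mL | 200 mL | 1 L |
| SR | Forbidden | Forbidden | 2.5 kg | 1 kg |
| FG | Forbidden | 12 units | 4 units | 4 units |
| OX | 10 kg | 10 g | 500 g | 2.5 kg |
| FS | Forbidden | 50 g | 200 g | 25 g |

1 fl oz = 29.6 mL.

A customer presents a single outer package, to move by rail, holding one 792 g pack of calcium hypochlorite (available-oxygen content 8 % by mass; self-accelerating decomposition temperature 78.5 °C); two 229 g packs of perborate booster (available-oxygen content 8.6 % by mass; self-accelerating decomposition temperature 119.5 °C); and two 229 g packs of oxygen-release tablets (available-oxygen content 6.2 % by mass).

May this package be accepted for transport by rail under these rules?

Available-oxygen content 8 % by mass meets the Category OX criterion (Oxidizer), so the calcium hypochlorite is Category OX.
With available-oxygen content 8.6 % by mass (> 4.5 % by mass), the perborate booster falls in Category OX.
Available-oxygen content 6.2 % by mass meets the Category OX criterion (Oxidizer), so the oxygen-release tablets are Category OX.
Total Category OX: 792 g + (two 229 g packs = 458 g) + (two 229 g packs = 458 g) = 1.708 kg.
1.708 kg ≤ 2.5 kg (rail limit, Category OX) — within limit.

Yes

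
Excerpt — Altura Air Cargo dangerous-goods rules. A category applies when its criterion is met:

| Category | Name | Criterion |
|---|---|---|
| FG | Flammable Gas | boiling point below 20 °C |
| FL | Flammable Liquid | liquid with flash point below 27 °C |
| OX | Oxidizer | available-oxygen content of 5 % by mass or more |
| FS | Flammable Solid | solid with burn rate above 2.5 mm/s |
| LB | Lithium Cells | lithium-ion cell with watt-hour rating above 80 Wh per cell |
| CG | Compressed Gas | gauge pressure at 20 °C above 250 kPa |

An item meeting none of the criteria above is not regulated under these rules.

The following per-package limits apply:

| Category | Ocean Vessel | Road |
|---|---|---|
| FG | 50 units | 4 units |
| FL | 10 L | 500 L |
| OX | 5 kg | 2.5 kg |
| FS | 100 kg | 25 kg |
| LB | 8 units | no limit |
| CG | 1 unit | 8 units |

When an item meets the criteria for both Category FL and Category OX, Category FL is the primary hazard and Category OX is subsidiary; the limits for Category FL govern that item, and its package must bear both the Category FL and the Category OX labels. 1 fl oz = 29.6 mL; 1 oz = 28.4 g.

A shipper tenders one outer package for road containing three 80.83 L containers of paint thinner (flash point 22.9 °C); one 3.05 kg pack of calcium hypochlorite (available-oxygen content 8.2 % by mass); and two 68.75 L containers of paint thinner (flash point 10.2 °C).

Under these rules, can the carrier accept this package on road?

The paint thinner has flash point 22.9 °C, which is < 27 °C, so it is Category FL (Flammable Liquid).
Available-oxygen content 8.2 % by mass meets the Category OX criterion (Oxidizer), so the calcium hypochlorite is Category OX.
Flash point 10.2 °C meets the Category FL criterion (Flammable Liquid), so the paint thinner is Category FL.
Category FL net quantity: (three 80.83 L containers = 242.49 L) + (two 68.75 L containers = 137.5 L) = 379.99 L.
379.99 L is within the road limit of 500 L for Category FL.
Category OX quantity: 3.05 kg.
That exceeds the Category OX road limit of 2.5 kg.

No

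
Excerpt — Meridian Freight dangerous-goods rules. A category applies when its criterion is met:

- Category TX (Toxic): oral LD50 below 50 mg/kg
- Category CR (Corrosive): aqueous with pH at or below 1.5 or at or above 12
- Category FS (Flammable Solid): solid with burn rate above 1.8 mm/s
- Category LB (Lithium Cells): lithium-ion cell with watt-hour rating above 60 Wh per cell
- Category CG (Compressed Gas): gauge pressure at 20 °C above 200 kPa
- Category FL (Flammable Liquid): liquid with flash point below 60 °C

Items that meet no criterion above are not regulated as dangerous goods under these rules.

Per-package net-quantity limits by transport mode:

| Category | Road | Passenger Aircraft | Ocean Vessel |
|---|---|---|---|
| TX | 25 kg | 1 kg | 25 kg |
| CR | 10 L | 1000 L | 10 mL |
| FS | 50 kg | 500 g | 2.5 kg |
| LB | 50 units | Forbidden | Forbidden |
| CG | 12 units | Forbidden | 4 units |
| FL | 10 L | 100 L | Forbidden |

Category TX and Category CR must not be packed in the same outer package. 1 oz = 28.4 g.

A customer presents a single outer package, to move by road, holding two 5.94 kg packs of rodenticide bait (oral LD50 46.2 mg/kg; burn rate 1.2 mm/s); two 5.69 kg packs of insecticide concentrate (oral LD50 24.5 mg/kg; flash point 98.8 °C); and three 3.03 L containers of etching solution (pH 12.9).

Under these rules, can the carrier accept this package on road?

The rodenticide bait has oral LD50 46.2 mg/kg, which is < 50 mg/kg, so it is Category TX (Toxic).
The insecticide concentrate has oral LD50 24.5 mg/kg, which is < 50 mg/kg, so it is Category TX (Toxic).
Etching solution: pH 12.9 ≥ 12 → Category CR (Corrosive).
Total Category TX: (two 5.94 kg packs = 11.88 kg) + (two 5.69 kg packs = 11.38 kg) = 23.26 kg.
That is within the Category TX road limit of 25 kg.
Category CR quantity: three 3.03 L containers = 9.09 L.
9.09 L is within the road limit of 10 L for Category CR.
Category TX and Category CR may not share an outer package.

No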